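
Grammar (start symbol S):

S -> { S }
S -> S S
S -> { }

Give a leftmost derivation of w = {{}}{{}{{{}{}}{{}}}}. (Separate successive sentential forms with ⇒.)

S ⇒ SS ⇒ {S}S ⇒ {{}}S ⇒ {{}}{S} ⇒ {{}}{SS} ⇒ {{}}{{}S} ⇒ {{}}{{}{S}} ⇒ {{}}{{}{SS}} ⇒ {{}}{{}{{S}S}} ⇒ {{}}{{}{{SS}S}} ⇒ {{}}{{}{{{}S}S}} ⇒ {{}}{{}{{{}{}}S}} ⇒ {{}}{{}{{{}{}}{S}}} ⇒ {{}}{{}{{{}{}}{{}}}}

S ⇒ SS   [S -> S S]
SS ⇒ {S}S   [S -> { S }]
{S}S ⇒ {{}}S   [S -> { }]
{{}}S ⇒ {{}}{S}   [S -> { S }]
{{}}{S} ⇒ {{}}{SS}   [S -> S S]
{{}}{SS} ⇒ {{}}{{}S}   [S -> { }]
{{}}{{}S} ⇒ {{}}{{}{S}}   [S -> { S }]
{{}}{{}{S}} ⇒ {{}}{{}{SS}}   [S -> S S]
{{}}{{}{SS}} ⇒ {{}}{{}{{S}S}}   [S -> { S }]
{{}}{{}{{S}S}} ⇒ {{}}{{}{{SS}S}}   [S -> S S]
{{}}{{}{{SS}S}} ⇒ {{}}{{}{{{}S}S}}   [S -> { }]
{{}}{{}{{{}S}S}} ⇒ {{}}{{}{{{}{}}S}}   [S -> { }]
{{}}{{}{{{}{}}S}} ⇒ {{}}{{}{{{}{}}{S}}}   [S -> { S }]
{{}}{{}{{{}{}}{S}}} ⇒ {{}}{{}{{{}{}}{{}}}}   [S -> { }]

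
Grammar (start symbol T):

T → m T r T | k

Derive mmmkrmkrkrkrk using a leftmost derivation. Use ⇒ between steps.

T ⇒ mTrT   [T → m T r T]
mTrT ⇒ mmTrTrT   [T → m T r T]
mmTrTrT ⇒ mmmTrTrTrT   [T → m T r T]
mmmTrTrTrT ⇒ mmmkrTrTrT   [T → k]
mmmkrTrTrT ⇒ mmmkrmTrTrTrT   [T → m T r T]
mmmkrmTrTrTrT ⇒ mmmkrmkrTrTrT   [T → k]
mmmkrmkrTrTrT ⇒ mmmkrmkrkrTrT   [T → k]
mmmkrmkrkrTrT ⇒ mmmkrmkrkrkrT   [T → k]
mmmkrmkrkrkrT ⇒ mmmkrmkrkrkrk   [T → k]

T ⇒ mTrT ⇒ mmTrTrT ⇒ mmmTrTrTrT ⇒ mmmkrTrTrT ⇒ mmmkrmTrTrTrT ⇒ mmmkrmkrTrTrT ⇒ mmmkrmkrkrTrT ⇒ mmmkrmkrkrkrT ⇒ mmmkrmkrkrkrk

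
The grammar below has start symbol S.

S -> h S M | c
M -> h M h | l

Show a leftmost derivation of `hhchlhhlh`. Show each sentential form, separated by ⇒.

S ⇒ hSM ⇒ hhSMM ⇒ hhcMM ⇒ hhchMhM ⇒ hhchlhM ⇒ hhchlhhMh ⇒ hhchlhhlh

S ⇒ hSM   [S -> h S M]
hSM ⇒ hhSMM   [S -> h S M]
hhSMM ⇒ hhcMM   [S -> c]
hhcMM ⇒ hhchMhM   [M -> h M h]
hhchMhM ⇒ hhchlhM   [M -> l]
hhchlhM ⇒ hhchlhhMh   [M -> h M h]
hhchlhhMh ⇒ hhchlhhlh   [M -> l]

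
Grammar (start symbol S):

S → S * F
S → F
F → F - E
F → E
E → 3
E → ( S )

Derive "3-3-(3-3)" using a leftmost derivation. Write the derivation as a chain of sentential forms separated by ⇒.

S⇒F⇒F-E⇒F-E-E⇒E-E-E⇒3-E-E⇒3-3-E⇒3-3-(S)⇒3-3-(F)⇒3-3-(F-E)⇒3-3-(E-E)⇒3-3-(3-E)⇒3-3-(3-3)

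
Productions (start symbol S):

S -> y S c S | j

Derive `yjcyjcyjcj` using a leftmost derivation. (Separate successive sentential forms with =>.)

S => yScS   [S -> y S c S]
yScS => yjcS   [S -> j]
yjcS => yjcyScS   [S -> y S c S]
yjcyScS => yjcyjcS   [S -> j]
yjcyjcS => yjcyjcyScS   [S -> y S c S]
yjcyjcyScS => yjcyjcyjcS   [S -> j]
yjcyjcyjcS => yjcyjcyjcj   [S -> j]

S => yScS => yjcS => yjcyScS => yjcyjcS => yjcyjcyScS => yjcyjcyjcS => yjcyjcyjcj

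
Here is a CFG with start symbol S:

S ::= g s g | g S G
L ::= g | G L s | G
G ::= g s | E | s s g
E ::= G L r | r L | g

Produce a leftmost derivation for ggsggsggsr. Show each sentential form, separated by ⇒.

S ⇒ gSG ⇒ ggsgG ⇒ ggsgE ⇒ ggsgGLr ⇒ ggsggsLr ⇒ ggsggsGLsr ⇒ ggsggsELsr ⇒ ggsggsgLsr ⇒ ggsggsggsr

S ⇒ gSG   [S ::= g S G]
gSG ⇒ ggsgG   [S ::= g s g]
ggsgG ⇒ ggsgE   [G ::= E]
ggsgE ⇒ ggsgGLr   [E ::= G L r]
ggsgGLr ⇒ ggsggsLr   [G ::= g s]
ggsggsLr ⇒ ggsggsGLsr   [L ::= G L s]
ggsggsGLsr ⇒ ggsggsELsr   [G ::= E]
ggsggsELsr ⇒ ggsggsgLsr   [E ::= g]
ggsggsgLsr ⇒ ggsggsggsr   [L ::= g]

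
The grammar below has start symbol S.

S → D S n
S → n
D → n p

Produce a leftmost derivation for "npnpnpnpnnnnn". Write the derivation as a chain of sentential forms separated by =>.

S => DSn   [S → D S n]
DSn => npSn   [D → n p]
npSn => npDSnn   [S → D S n]
npDSnn => npnpSnn   [D → n p]
npnpSnn => npnpDSnnn   [S → D S n]
npnpDSnnn => npnpnpSnnn   [D → n p]
npnpnpSnnn => npnpnpDSnnnn   [S → D S n]
npnpnpDSnnnn => npnpnpnpSnnnn   [D → n p]
npnpnpnpSnnnn => npnpnpnpnnnnn   [S → n]

S=>DSn=>npSn=>npDSnn=>npnpSnn=>npnpDSnnn=>npnpnpSnnn=>npnpnpDSnnnn=>npnpnpnpSnnnn=>npnpnpnpnnnnn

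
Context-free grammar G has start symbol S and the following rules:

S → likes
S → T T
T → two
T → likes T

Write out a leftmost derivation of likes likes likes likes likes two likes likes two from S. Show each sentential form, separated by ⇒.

S ⇒ T T   [S → T T]
T T ⇒ likes T T   [T → likes T]
likes T T ⇒ likes likes T T   [T → likes T]
likes likes T T ⇒ likes likes likes T T   [T → likes T]
likes likes likes T T ⇒ likes likes likes likes T T   [T → likes T]
likes likes likes likes T T ⇒ likes likes likes likes likes T T   [T → likes T]
likes likes likes likes likes T T ⇒ likes likes likes likes likes two T   [T → two]
likes likes likes likes likes two T ⇒ likes likes likes likes likes two likes T   [T → likes T]
likes likes likes likes likes two likes T ⇒ likes likes likes likes likes two likes likes T   [T → likes T]
likes likes likes likes likes two likes likes T ⇒ likes likes likes likes likes two likes likes two   [T → two]

S ⇒ T T ⇒ likes T T ⇒ likes likes T T ⇒ likes likes likes T T ⇒ likes likes likes likes T T ⇒ likes likes likes likes likes T T ⇒ likes likes likes likes likes two T ⇒ likes likes likes likes likes two likes T ⇒ likes likes likes likes likes two likes likes T ⇒ likes likes likes likes likes two likes likes two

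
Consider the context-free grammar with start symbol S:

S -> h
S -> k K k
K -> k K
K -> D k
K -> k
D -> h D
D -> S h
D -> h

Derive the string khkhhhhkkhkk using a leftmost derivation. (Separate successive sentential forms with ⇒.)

S ⇒ kKk   [S -> k K k]
kKk ⇒ kDkk   [K -> D k]
kDkk ⇒ khDkk   [D -> h D]
khDkk ⇒ khShkk   [D -> S h]
khShkk ⇒ khkKkhkk   [S -> k K k]
khkKkhkk ⇒ khkDkkhkk   [K -> D k]
khkDkkhkk ⇒ khkhDkkhkk   [D -> h D]
khkhDkkhkk ⇒ khkhhDkkhkk   [D -> h D]
khkhhDkkhkk ⇒ khkhhShkkhkk   [D -> S h]
khkhhShkkhkk ⇒ khkhhhhkkhkk   [S -> h]

S ⇒ kKk ⇒ kDkk ⇒ khDkk ⇒ khShkk ⇒ khkKkhkk ⇒ khkDkkhkk ⇒ khkhDkkhkk ⇒ khkhhDkkhkk ⇒ khkhhShkkhkk ⇒ khkhhhhkkhkk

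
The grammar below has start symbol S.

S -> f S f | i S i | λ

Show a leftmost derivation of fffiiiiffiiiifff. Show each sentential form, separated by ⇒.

S ⇒ fSf ⇒ ffSff ⇒ fffSfff ⇒ fffiSifff ⇒ fffiiSiifff ⇒ fffiiiSiiifff ⇒ fffiiiiSiiiifff ⇒ fffiiiifSfiiiifff ⇒ fffiiiiffiiiifff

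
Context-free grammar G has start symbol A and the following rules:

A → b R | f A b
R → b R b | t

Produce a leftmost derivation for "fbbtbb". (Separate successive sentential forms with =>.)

A => fAb => fbRb => fbbRbb => fbbtbb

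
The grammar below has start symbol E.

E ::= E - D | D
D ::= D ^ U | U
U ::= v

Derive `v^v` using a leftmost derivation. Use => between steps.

E=>D=>D^U=>U^U=>v^U=>v^v

E => D   [E ::= D]
D => D^U   [D ::= D ^ U]
D^U => U^U   [D ::= U]
U^U => v^U   [U ::= v]
v^U => v^v   [U ::= v]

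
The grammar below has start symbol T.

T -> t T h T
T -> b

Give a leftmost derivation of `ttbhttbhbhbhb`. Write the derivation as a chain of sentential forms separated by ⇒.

T ⇒ tThT   [T -> t T h T]
tThT ⇒ ttThThT   [T -> t T h T]
ttThThT ⇒ ttbhThT   [T -> b]
ttbhThT ⇒ ttbhtThThT   [T -> t T h T]
ttbhtThThT ⇒ ttbhttThThThT   [T -> t T h T]
ttbhttThThThT ⇒ ttbhttbhThThT   [T -> b]
ttbhttbhThThT ⇒ ttbhttbhbhThT   [T -> b]
ttbhttbhbhThT ⇒ ttbhttbhbhbhT   [T -> b]
ttbhttbhbhbhT ⇒ ttbhttbhbhbhb   [T -> b]

T ⇒ tThT ⇒ ttThThT ⇒ ttbhThT ⇒ ttbhtThThT ⇒ ttbhttThThThT ⇒ ttbhttbhThThT ⇒ ttbhttbhbhThT ⇒ ttbhttbhbhbhT ⇒ ttbhttbhbhbhb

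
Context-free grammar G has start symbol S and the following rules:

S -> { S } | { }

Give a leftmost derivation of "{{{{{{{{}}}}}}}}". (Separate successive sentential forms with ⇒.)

S ⇒ {S} ⇒ {{S}} ⇒ {{{S}}} ⇒ {{{{S}}}} ⇒ {{{{{S}}}}} ⇒ {{{{{{S}}}}}} ⇒ {{{{{{{S}}}}}}} ⇒ {{{{{{{{}}}}}}}}

S ⇒ {S}   [S -> { S }]
{S} ⇒ {{S}}   [S -> { S }]
{{S}} ⇒ {{{S}}}   [S -> { S }]
{{{S}}} ⇒ {{{{S}}}}   [S -> { S }]
{{{{S}}}} ⇒ {{{{{S}}}}}   [S -> { S }]
{{{{{S}}}}} ⇒ {{{{{{S}}}}}}   [S -> { S }]
{{{{{{S}}}}}} ⇒ {{{{{{{S}}}}}}}   [S -> { S }]
{{{{{{{S}}}}}}} ⇒ {{{{{{{{}}}}}}}}   [S -> { }]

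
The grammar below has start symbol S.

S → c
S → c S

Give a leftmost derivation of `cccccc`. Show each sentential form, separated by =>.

S => cS   [S → c S]
cS => ccS   [S → c S]
ccS => cccS   [S → c S]
cccS => ccccS   [S → c S]
ccccS => cccccS   [S → c S]
cccccS => cccccc   [S → c]

S => cS => ccS => cccS => ccccS => cccccS => cccccc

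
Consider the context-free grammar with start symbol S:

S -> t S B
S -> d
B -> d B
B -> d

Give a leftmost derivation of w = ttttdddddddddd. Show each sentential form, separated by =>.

S => tSB => ttSBB => tttSBBB => ttttSBBBB => ttttdBBBB => ttttddBBBB => ttttdddBBB => ttttddddBBB => ttttdddddBBB => ttttddddddBB => ttttdddddddBB => ttttddddddddB => ttttdddddddddB => ttttdddddddddd

S => tSB   [S -> t S B]
tSB => ttSBB   [S -> t S B]
ttSBB => tttSBBB   [S -> t S B]
tttSBBB => ttttSBBBB   [S -> t S B]
ttttSBBBB => ttttdBBBB   [S -> d]
ttttdBBBB => ttttddBBBB   [B -> d B]
ttttddBBBB => ttttdddBBB   [B -> d]
ttttdddBBB => ttttddddBBB   [B -> d B]
ttttddddBBB => ttttdddddBBB   [B -> d B]
ttttdddddBBB => ttttddddddBB   [B -> d]
ttttddddddBB => ttttdddddddBB   [B -> d B]
ttttdddddddBB => ttttddddddddB   [B -> d]
ttttddddddddB => ttttdddddddddB   [B -> d B]
ttttdddddddddB => ttttdddddddddd   [B -> d]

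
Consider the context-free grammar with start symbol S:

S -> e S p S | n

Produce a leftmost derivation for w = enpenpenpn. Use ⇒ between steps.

S⇒eSpS⇒enpS⇒enpeSpS⇒enpenpS⇒enpenpeSpS⇒enpenpenpS⇒enpenpenpn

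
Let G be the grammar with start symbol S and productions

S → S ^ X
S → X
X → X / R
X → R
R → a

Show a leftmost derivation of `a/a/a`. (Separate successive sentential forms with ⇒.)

S ⇒ X   [S → X]
X ⇒ X/R   [X → X / R]
X/R ⇒ X/R/R   [X → X / R]
X/R/R ⇒ R/R/R   [X → R]
R/R/R ⇒ a/R/R   [R → a]
a/R/R ⇒ a/a/R   [R → a]
a/a/R ⇒ a/a/a   [R → a]

S ⇒ X ⇒ X/R ⇒ X/R/R ⇒ R/R/R ⇒ a/R/R ⇒ a/a/R ⇒ a/a/a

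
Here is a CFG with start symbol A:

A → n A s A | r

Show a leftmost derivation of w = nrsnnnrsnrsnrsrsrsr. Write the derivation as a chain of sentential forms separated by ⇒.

A ⇒ nAsA ⇒ nrsA ⇒ nrsnAsA ⇒ nrsnnAsAsA ⇒ nrsnnnAsAsAsA ⇒ nrsnnnrsAsAsA ⇒ nrsnnnrsnAsAsAsA ⇒ nrsnnnrsnrsAsAsA ⇒ nrsnnnrsnrsnAsAsAsA ⇒ nrsnnnrsnrsnrsAsAsA ⇒ nrsnnnrsnrsnrsrsAsA ⇒ nrsnnnrsnrsnrsrsrsA ⇒ nrsnnnrsnrsnrsrsrsr

A ⇒ nAsA   [A → n A s A]
nAsA ⇒ nrsA   [A → r]
nrsA ⇒ nrsnAsA   [A → n A s A]
nrsnAsA ⇒ nrsnnAsAsA   [A → n A s A]
nrsnnAsAsA ⇒ nrsnnnAsAsAsA   [A → n A s A]
nrsnnnAsAsAsA ⇒ nrsnnnrsAsAsA   [A → r]
nrsnnnrsAsAsA ⇒ nrsnnnrsnAsAsAsA   [A → n A s A]
nrsnnnrsnAsAsAsA ⇒ nrsnnnrsnrsAsAsA   [A → r]
nrsnnnrsnrsAsAsA ⇒ nrsnnnrsnrsnAsAsAsA   [A → n A s A]
nrsnnnrsnrsnAsAsAsA ⇒ nrsnnnrsnrsnrsAsAsA   [A → r]
nrsnnnrsnrsnrsAsAsA ⇒ nrsnnnrsnrsnrsrsAsA   [A → r]
nrsnnnrsnrsnrsrsAsA ⇒ nrsnnnrsnrsnrsrsrsA   [A → r]
nrsnnnrsnrsnrsrsrsA ⇒ nrsnnnrsnrsnrsrsrsr   [A → r]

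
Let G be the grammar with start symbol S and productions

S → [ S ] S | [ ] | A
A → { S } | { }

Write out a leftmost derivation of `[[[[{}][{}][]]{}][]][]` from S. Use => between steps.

S => [S]S => [[S]S]S => [[[S]S]S]S => [[[[S]S]S]S]S => [[[[A]S]S]S]S => [[[[{}]S]S]S]S => [[[[{}][S]S]S]S]S => [[[[{}][A]S]S]S]S => [[[[{}][{}]S]S]S]S => [[[[{}][{}][]]S]S]S => [[[[{}][{}][]]A]S]S => [[[[{}][{}][]]{}]S]S => [[[[{}][{}][]]{}][]]S => [[[[{}][{}][]]{}][]][]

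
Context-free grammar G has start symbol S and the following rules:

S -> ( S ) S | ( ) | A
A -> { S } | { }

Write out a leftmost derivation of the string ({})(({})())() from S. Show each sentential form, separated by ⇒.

S⇒(S)S⇒(A)S⇒({})S⇒({})(S)S⇒({})((S)S)S⇒({})((A)S)S⇒({})(({})S)S⇒({})(({})())S⇒({})(({})())()

S ⇒ (S)S   [S -> ( S ) S]
(S)S ⇒ (A)S   [S -> A]
(A)S ⇒ ({})S   [A -> { }]
({})S ⇒ ({})(S)S   [S -> ( S ) S]
({})(S)S ⇒ ({})((S)S)S   [S -> ( S ) S]
({})((S)S)S ⇒ ({})((A)S)S   [S -> A]
({})((A)S)S ⇒ ({})(({})S)S   [A -> { }]
({})(({})S)S ⇒ ({})(({})())S   [S -> ( )]
({})(({})())S ⇒ ({})(({})())()   [S -> ( )]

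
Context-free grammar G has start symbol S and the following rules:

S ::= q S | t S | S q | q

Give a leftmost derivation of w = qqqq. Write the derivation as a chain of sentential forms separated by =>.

S => Sq => qSq => qqSq => qqqq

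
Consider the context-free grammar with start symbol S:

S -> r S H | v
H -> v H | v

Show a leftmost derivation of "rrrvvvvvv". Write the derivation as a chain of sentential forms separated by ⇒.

S ⇒ rSH ⇒ rrSHH ⇒ rrrSHHH ⇒ rrrvHHH ⇒ rrrvvHHH ⇒ rrrvvvHHH ⇒ rrrvvvvHH ⇒ rrrvvvvvH ⇒ rrrvvvvvv

S ⇒ rSH   [S -> r S H]
rSH ⇒ rrSHH   [S -> r S H]
rrSHH ⇒ rrrSHHH   [S -> r S H]
rrrSHHH ⇒ rrrvHHH   [S -> v]
rrrvHHH ⇒ rrrvvHHH   [H -> v H]
rrrvvHHH ⇒ rrrvvvHHH   [H -> v H]
rrrvvvHHH ⇒ rrrvvvvHH   [H -> v]
rrrvvvvHH ⇒ rrrvvvvvH   [H -> v]
rrrvvvvvH ⇒ rrrvvvvvv   [H -> v]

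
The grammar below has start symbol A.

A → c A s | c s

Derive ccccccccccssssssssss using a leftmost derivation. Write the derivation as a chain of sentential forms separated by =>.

A=>cAs=>ccAss=>cccAsss=>ccccAssss=>cccccAsssss=>ccccccAssssss=>cccccccAsssssss=>ccccccccAssssssss=>cccccccccAsssssssss=>ccccccccccssssssssss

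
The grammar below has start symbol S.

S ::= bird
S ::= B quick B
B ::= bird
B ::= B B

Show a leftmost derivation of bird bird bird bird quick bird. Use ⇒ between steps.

S ⇒ B quick B ⇒ B B quick B ⇒ B B B quick B ⇒ B B B B quick B ⇒ bird B B B quick B ⇒ bird bird B B quick B ⇒ bird bird bird B quick B ⇒ bird bird bird bird quick B ⇒ bird bird bird bird quick bird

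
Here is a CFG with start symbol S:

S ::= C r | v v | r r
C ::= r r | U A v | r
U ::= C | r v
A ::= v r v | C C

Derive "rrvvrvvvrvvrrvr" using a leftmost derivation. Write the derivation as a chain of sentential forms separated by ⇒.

S ⇒ Cr ⇒ UAvr ⇒ CAvr ⇒ rAvr ⇒ rCCvr ⇒ rUAvCvr ⇒ rCAvCvr ⇒ rUAvAvCvr ⇒ rrvAvAvCvr ⇒ rrvvrvvAvCvr ⇒ rrvvrvvvrvvCvr ⇒ rrvvrvvvrvvrrvr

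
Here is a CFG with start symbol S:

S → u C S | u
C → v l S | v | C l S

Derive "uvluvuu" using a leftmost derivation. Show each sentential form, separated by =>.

S => uCS => uvlSS => uvluCSS => uvluvSS => uvluvuS => uvluvuu

S => uCS   [S → u C S]
uCS => uvlSS   [C → v l S]
uvlSS => uvluCSS   [S → u C S]
uvluCSS => uvluvSS   [C → v]
uvluvSS => uvluvuS   [S → u]
uvluvuS => uvluvuu   [S → u]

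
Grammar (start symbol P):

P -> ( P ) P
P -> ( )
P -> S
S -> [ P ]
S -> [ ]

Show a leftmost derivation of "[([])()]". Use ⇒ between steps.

P ⇒ S ⇒ [P] ⇒ [(P)P] ⇒ [(S)P] ⇒ [([])P] ⇒ [([])()]

P ⇒ S   [P -> S]
S ⇒ [P]   [S -> [ P ]]
[P] ⇒ [(P)P]   [P -> ( P ) P]
[(P)P] ⇒ [(S)P]   [P -> S]
[(S)P] ⇒ [([])P]   [S -> [ ]]
[([])P] ⇒ [([])()]   [P -> ( )]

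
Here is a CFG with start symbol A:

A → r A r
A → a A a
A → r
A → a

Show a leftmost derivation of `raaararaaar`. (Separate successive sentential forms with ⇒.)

A ⇒ rAr ⇒ raAar ⇒ raaAaar ⇒ raaaAaaar ⇒ raaarAraaar ⇒ raaararaaar

A ⇒ rAr   [A → r A r]
rAr ⇒ raAar   [A → a A a]
raAar ⇒ raaAaar   [A → a A a]
raaAaar ⇒ raaaAaaar   [A → a A a]
raaaAaaar ⇒ raaarAraaar   [A → r A r]
raaarAraaar ⇒ raaararaaar   [A → a]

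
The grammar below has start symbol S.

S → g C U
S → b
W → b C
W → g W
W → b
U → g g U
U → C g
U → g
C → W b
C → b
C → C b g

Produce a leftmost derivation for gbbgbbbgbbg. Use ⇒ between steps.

S ⇒ gCU ⇒ gWbU ⇒ gbCbU ⇒ gbWbbU ⇒ gbbCbbU ⇒ gbbCbgbbU ⇒ gbbWbbgbbU ⇒ gbbgWbbgbbU ⇒ gbbgbbbgbbU ⇒ gbbgbbbgbbg

S ⇒ gCU   [S → g C U]
gCU ⇒ gWbU   [C → W b]
gWbU ⇒ gbCbU   [W → b C]
gbCbU ⇒ gbWbbU   [C → W b]
gbWbbU ⇒ gbbCbbU   [W → b C]
gbbCbbU ⇒ gbbCbgbbU   [C → C b g]
gbbCbgbbU ⇒ gbbWbbgbbU   [C → W b]
gbbWbbgbbU ⇒ gbbgWbbgbbU   [W → g W]
gbbgWbbgbbU ⇒ gbbgbbbgbbU   [W → b]
gbbgbbbgbbU ⇒ gbbgbbbgbbg   [U → g]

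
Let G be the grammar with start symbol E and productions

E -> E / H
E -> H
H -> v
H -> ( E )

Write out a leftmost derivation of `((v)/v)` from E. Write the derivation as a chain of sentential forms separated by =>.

E => H   [E -> H]
H => (E)   [H -> ( E )]
(E) => (E/H)   [E -> E / H]
(E/H) => (H/H)   [E -> H]
(H/H) => ((E)/H)   [H -> ( E )]
((E)/H) => ((H)/H)   [E -> H]
((H)/H) => ((v)/H)   [H -> v]
((v)/H) => ((v)/v)   [H -> v]

E=>H=>(E)=>(E/H)=>(H/H)=>((E)/H)=>((H)/H)=>((v)/H)=>((v)/v)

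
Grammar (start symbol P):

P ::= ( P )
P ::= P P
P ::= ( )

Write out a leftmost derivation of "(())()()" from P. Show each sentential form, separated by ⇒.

P ⇒ PP   [P ::= P P]
PP ⇒ PPP   [P ::= P P]
PPP ⇒ (P)PP   [P ::= ( P )]
(P)PP ⇒ (())PP   [P ::= ( )]
(())PP ⇒ (())()P   [P ::= ( )]
(())()P ⇒ (())()()   [P ::= ( )]

P ⇒ PP ⇒ PPP ⇒ (P)PP ⇒ (())PP ⇒ (())()P ⇒ (())()()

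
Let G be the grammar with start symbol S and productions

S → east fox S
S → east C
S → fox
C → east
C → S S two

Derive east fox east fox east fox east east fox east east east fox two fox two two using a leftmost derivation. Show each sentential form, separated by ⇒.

S ⇒ east C ⇒ east S S two ⇒ east fox S two ⇒ east fox east fox S two ⇒ east fox east fox east fox S two ⇒ east fox east fox east fox east C two ⇒ east fox east fox east fox east S S two two ⇒ east fox east fox east fox east east fox S S two two ⇒ east fox east fox east fox east east fox east C S two two ⇒ east fox east fox east fox east east fox east S S two S two two ⇒ east fox east fox east fox east east fox east east C S two S two two ⇒ east fox east fox east fox east east fox east east east S two S two two ⇒ east fox east fox east fox east east fox east east east fox two S two two ⇒ east fox east fox east fox east east fox east east east fox two fox two two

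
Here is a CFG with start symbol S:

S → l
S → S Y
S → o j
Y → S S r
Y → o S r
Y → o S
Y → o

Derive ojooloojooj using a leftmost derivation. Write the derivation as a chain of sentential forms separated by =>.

S=>SY=>SYY=>ojYY=>ojoY=>ojooS=>ojooSY=>ojooSYY=>ojoolYY=>ojooloSY=>ojooloojY=>ojooloojoS=>ojooloojooj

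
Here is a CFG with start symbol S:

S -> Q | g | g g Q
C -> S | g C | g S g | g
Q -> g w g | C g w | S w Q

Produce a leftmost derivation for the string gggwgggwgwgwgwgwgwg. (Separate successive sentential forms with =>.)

S => ggQ => ggSwQ => ggQwQ => ggSwQwQ => gggwQwQ => gggwSwQwQ => gggwggQwQwQ => gggwggSwQwQwQ => gggwgggwQwQwQ => gggwgggwgwgwQwQ => gggwgggwgwgwgwgwQ => gggwgggwgwgwgwgwgwg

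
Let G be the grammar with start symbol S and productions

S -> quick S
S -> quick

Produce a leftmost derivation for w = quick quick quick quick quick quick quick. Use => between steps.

S => quick S => quick quick S => quick quick quick S => quick quick quick quick S => quick quick quick quick quick S => quick quick quick quick quick quick S => quick quick quick quick quick quick quick

S => quick S   [S -> quick S]
quick S => quick quick S   [S -> quick S]
quick quick S => quick quick quick S   [S -> quick S]
quick quick quick S => quick quick quick quick S   [S -> quick S]
quick quick quick quick S => quick quick quick quick quick S   [S -> quick S]
quick quick quick quick quick S => quick quick quick quick quick quick S   [S -> quick S]
quick quick quick quick quick quick S => quick quick quick quick quick quick quick   [S -> quick]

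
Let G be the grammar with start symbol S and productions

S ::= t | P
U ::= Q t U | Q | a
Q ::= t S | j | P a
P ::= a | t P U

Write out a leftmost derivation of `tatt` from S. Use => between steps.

S => P   [S ::= P]
P => tPU   [P ::= t P U]
tPU => taU   [P ::= a]
taU => taQ   [U ::= Q]
taQ => tatS   [Q ::= t S]
tatS => tatt   [S ::= t]

S=>P=>tPU=>taU=>taQ=>tatS=>tatt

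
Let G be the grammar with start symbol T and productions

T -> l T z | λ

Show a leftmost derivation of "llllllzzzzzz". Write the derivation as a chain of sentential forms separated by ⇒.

T ⇒ lTz   [T -> l T z]
lTz ⇒ llTzz   [T -> l T z]
llTzz ⇒ lllTzzz   [T -> l T z]
lllTzzz ⇒ llllTzzzz   [T -> l T z]
llllTzzzz ⇒ lllllTzzzzz   [T -> l T z]
lllllTzzzzz ⇒ llllllTzzzzzz   [T -> l T z]
llllllTzzzzzz ⇒ llllllzzzzzz   [T -> λ]

T ⇒ lTz ⇒ llTzz ⇒ lllTzzz ⇒ llllTzzzz ⇒ lllllTzzzzz ⇒ llllllTzzzzzz ⇒ llllllzzzzzz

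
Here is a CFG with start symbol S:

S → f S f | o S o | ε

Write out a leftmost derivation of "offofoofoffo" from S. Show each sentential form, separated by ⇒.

S ⇒ oSo ⇒ ofSfo ⇒ offSffo ⇒ offoSoffo ⇒ offofSfoffo ⇒ offofoSofoffo ⇒ offofoofoffo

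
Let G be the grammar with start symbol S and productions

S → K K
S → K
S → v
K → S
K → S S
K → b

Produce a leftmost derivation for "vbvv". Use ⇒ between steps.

S⇒K⇒SS⇒KS⇒SSS⇒vSS⇒vKKS⇒vbKS⇒vbSS⇒vbvS⇒vbvv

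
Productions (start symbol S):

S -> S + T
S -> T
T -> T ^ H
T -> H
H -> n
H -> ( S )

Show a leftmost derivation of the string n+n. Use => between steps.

S=>S+T=>T+T=>H+T=>n+T=>n+H=>n+n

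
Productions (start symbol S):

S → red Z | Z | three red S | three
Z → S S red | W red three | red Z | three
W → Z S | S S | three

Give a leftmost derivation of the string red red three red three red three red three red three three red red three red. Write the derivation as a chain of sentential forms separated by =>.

S => red Z => red red Z => red red S S red => red red three red S S red => red red three red three red S S red => red red three red three red three red S S red => red red three red three red three red three red S S red => red red three red three red three red three red Z S red => red red three red three red three red three red three S red => red red three red three red three red three red three three red S red => red red three red three red three red three red three three red red Z red => red red three red three red three red three red three three red red three red

S => red Z   [S → red Z]
red Z => red red Z   [Z → red Z]
red red Z => red red S S red   [Z → S S red]
red red S S red => red red three red S S red   [S → three red S]
red red three red S S red => red red three red three red S S red   [S → three red S]
red red three red three red S S red => red red three red three red three red S S red   [S → three red S]
red red three red three red three red S S red => red red three red three red three red three red S S red   [S → three red S]
red red three red three red three red three red S S red => red red three red three red three red three red Z S red   [S → Z]
red red three red three red three red three red Z S red => red red three red three red three red three red three S red   [Z → three]
red red three red three red three red three red three S red => red red three red three red three red three red three three red S red   [S → three red S]
red red three red three red three red three red three three red S red => red red three red three red three red three red three three red red Z red   [S → red Z]
red red three red three red three red three red three three red red Z red => red red three red three red three red three red three three red red three red   [Z → three]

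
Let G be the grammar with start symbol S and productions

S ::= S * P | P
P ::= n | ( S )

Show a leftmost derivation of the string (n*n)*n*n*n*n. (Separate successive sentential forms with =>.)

S => S*P   [S ::= S * P]
S*P => S*P*P   [S ::= S * P]
S*P*P => S*P*P*P   [S ::= S * P]
S*P*P*P => S*P*P*P*P   [S ::= S * P]
S*P*P*P*P => P*P*P*P*P   [S ::= P]
P*P*P*P*P => (S)*P*P*P*P   [P ::= ( S )]
(S)*P*P*P*P => (S*P)*P*P*P*P   [S ::= S * P]
(S*P)*P*P*P*P => (P*P)*P*P*P*P   [S ::= P]
(P*P)*P*P*P*P => (n*P)*P*P*P*P   [P ::= n]
(n*P)*P*P*P*P => (n*n)*P*P*P*P   [P ::= n]
(n*n)*P*P*P*P => (n*n)*n*P*P*P   [P ::= n]
(n*n)*n*P*P*P => (n*n)*n*n*P*P   [P ::= n]
(n*n)*n*n*P*P => (n*n)*n*n*n*P   [P ::= n]
(n*n)*n*n*n*P => (n*n)*n*n*n*n   [P ::= n]

S=>S*P=>S*P*P=>S*P*P*P=>S*P*P*P*P=>P*P*P*P*P=>(S)*P*P*P*P=>(S*P)*P*P*P*P=>(P*P)*P*P*P*P=>(n*P)*P*P*P*P=>(n*n)*P*P*P*P=>(n*n)*n*P*P*P=>(n*n)*n*n*P*P=>(n*n)*n*n*n*P=>(n*n)*n*n*n*n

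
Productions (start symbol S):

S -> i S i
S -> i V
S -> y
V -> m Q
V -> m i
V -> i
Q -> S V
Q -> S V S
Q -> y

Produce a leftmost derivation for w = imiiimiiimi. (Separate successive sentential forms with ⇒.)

S⇒iV⇒imQ⇒imSV⇒imiSiV⇒imiiSiiV⇒imiiiViiV⇒imiiimiiiV⇒imiiimiiimi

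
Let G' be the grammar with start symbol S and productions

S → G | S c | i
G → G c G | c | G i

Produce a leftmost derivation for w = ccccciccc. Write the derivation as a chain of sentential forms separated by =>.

S=>Sc=>Gc=>GcGc=>ccGc=>ccGcGc=>ccGicGc=>ccGcGicGc=>ccccGicGc=>cccccicGc=>ccccciccc

S => Sc   [S → S c]
Sc => Gc   [S → G]
Gc => GcGc   [G → G c G]
GcGc => ccGc   [G → c]
ccGc => ccGcGc   [G → G c G]
ccGcGc => ccGicGc   [G → G i]
ccGicGc => ccGcGicGc   [G → G c G]
ccGcGicGc => ccccGicGc   [G → c]
ccccGicGc => cccccicGc   [G → c]
cccccicGc => ccccciccc   [G → c]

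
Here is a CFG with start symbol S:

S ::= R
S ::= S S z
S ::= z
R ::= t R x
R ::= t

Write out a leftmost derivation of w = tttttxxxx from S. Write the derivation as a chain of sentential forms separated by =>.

S => R => tRx => ttRxx => tttRxxx => ttttRxxxx => tttttxxxx

S => R   [S ::= R]
R => tRx   [R ::= t R x]
tRx => ttRxx   [R ::= t R x]
ttRxx => tttRxxx   [R ::= t R x]
tttRxxx => ttttRxxxx   [R ::= t R x]
ttttRxxxx => tttttxxxx   [R ::= t]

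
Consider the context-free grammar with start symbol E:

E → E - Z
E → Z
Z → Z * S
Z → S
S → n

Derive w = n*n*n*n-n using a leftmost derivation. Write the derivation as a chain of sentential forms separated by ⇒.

E⇒E-Z⇒Z-Z⇒Z*S-Z⇒Z*S*S-Z⇒Z*S*S*S-Z⇒S*S*S*S-Z⇒n*S*S*S-Z⇒n*n*S*S-Z⇒n*n*n*S-Z⇒n*n*n*n-Z⇒n*n*n*n-S⇒n*n*n*n-n

E ⇒ E-Z   [E → E - Z]
E-Z ⇒ Z-Z   [E → Z]
Z-Z ⇒ Z*S-Z   [Z → Z * S]
Z*S-Z ⇒ Z*S*S-Z   [Z → Z * S]
Z*S*S-Z ⇒ Z*S*S*S-Z   [Z → Z * S]
Z*S*S*S-Z ⇒ S*S*S*S-Z   [Z → S]
S*S*S*S-Z ⇒ n*S*S*S-Z   [S → n]
n*S*S*S-Z ⇒ n*n*S*S-Z   [S → n]
n*n*S*S-Z ⇒ n*n*n*S-Z   [S → n]
n*n*n*S-Z ⇒ n*n*n*n-Z   [S → n]
n*n*n*n-Z ⇒ n*n*n*n-S   [Z → S]
n*n*n*n-S ⇒ n*n*n*n-n   [S → n]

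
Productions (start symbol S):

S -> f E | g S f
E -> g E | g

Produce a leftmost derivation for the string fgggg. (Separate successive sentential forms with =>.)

S=>fE=>fgE=>fggE=>fgggE=>fgggg

S => fE   [S -> f E]
fE => fgE   [E -> g E]
fgE => fggE   [E -> g E]
fggE => fgggE   [E -> g E]
fgggE => fgggg   [E -> g]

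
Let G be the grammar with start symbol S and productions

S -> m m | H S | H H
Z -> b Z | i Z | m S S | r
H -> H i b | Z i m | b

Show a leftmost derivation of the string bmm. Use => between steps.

S=>HS=>bS=>bmm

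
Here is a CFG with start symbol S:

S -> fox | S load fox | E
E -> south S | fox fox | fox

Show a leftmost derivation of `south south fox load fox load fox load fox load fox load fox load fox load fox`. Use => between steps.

S => S load fox => S load fox load fox => E load fox load fox => south S load fox load fox => south S load fox load fox load fox => south S load fox load fox load fox load fox => south E load fox load fox load fox load fox => south south S load fox load fox load fox load fox => south south S load fox load fox load fox load fox load fox => south south S load fox load fox load fox load fox load fox load fox => south south S load fox load fox load fox load fox load fox load fox load fox => south south fox load fox load fox load fox load fox load fox load fox load fox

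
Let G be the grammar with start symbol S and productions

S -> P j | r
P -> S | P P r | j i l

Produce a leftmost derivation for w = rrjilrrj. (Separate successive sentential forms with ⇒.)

S ⇒ Pj ⇒ PPrj ⇒ SPrj ⇒ rPrj ⇒ rPPrrj ⇒ rSPrrj ⇒ rrPrrj ⇒ rrjilrrj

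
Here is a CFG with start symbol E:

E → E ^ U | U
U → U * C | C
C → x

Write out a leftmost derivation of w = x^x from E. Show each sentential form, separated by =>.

E => E^U   [E → E ^ U]
E^U => U^U   [E → U]
U^U => C^U   [U → C]
C^U => x^U   [C → x]
x^U => x^C   [U → C]
x^C => x^x   [C → x]

E => E^U => U^U => C^U => x^U => x^C => x^x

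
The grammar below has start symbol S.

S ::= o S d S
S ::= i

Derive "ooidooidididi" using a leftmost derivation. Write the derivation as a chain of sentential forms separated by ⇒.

S ⇒ oSdS ⇒ ooSdSdS ⇒ ooidSdS ⇒ ooidoSdSdS ⇒ ooidooSdSdSdS ⇒ ooidooidSdSdS ⇒ ooidooididSdS ⇒ ooidooidididS ⇒ ooidooidididi

S ⇒ oSdS   [S ::= o S d S]
oSdS ⇒ ooSdSdS   [S ::= o S d S]
ooSdSdS ⇒ ooidSdS   [S ::= i]
ooidSdS ⇒ ooidoSdSdS   [S ::= o S d S]
ooidoSdSdS ⇒ ooidooSdSdSdS   [S ::= o S d S]
ooidooSdSdSdS ⇒ ooidooidSdSdS   [S ::= i]
ooidooidSdSdS ⇒ ooidooididSdS   [S ::= i]
ooidooididSdS ⇒ ooidooidididS   [S ::= i]
ooidooidididS ⇒ ooidooidididi   [S ::= i]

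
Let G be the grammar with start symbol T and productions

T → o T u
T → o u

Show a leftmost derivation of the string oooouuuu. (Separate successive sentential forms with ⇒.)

T ⇒ oTu ⇒ ooTuu ⇒ oooTuuu ⇒ oooouuuu

T ⇒ oTu   [T → o T u]
oTu ⇒ ooTuu   [T → o T u]
ooTuu ⇒ oooTuuu   [T → o T u]
oooTuuu ⇒ oooouuuu   [T → o u]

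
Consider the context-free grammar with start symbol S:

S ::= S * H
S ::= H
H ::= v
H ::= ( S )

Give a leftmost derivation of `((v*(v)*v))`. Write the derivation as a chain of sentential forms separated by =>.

S => H => (S) => (H) => ((S)) => ((S*H)) => ((S*H*H)) => ((H*H*H)) => ((v*H*H)) => ((v*(S)*H)) => ((v*(H)*H)) => ((v*(v)*H)) => ((v*(v)*v))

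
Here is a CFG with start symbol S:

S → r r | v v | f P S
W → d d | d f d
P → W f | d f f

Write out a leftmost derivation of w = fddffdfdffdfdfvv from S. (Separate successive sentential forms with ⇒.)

S ⇒ fPS   [S → f P S]
fPS ⇒ fWfS   [P → W f]
fWfS ⇒ fddfS   [W → d d]
fddfS ⇒ fddffPS   [S → f P S]
fddffPS ⇒ fddffWfS   [P → W f]
fddffWfS ⇒ fddffdfdfS   [W → d f d]
fddffdfdfS ⇒ fddffdfdffPS   [S → f P S]
fddffdfdffPS ⇒ fddffdfdffWfS   [P → W f]
fddffdfdffWfS ⇒ fddffdfdffdfdfS   [W → d f d]
fddffdfdffdfdfS ⇒ fddffdfdffdfdfvv   [S → v v]

S ⇒ fPS ⇒ fWfS ⇒ fddfS ⇒ fddffPS ⇒ fddffWfS ⇒ fddffdfdfS ⇒ fddffdfdffPS ⇒ fddffdfdffWfS ⇒ fddffdfdffdfdfS ⇒ fddffdfdffdfdfvv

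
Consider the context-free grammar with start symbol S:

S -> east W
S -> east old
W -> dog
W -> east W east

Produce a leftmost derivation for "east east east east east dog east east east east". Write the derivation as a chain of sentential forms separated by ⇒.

S ⇒ east W   [S -> east W]
east W ⇒ east east W east   [W -> east W east]
east east W east ⇒ east east east W east east   [W -> east W east]
east east east W east east ⇒ east east east east W east east east   [W -> east W east]
east east east east W east east east ⇒ east east east east east W east east east east   [W -> east W east]
east east east east east W east east east east ⇒ east east east east east dog east east east east   [W -> dog]

S ⇒ east W ⇒ east east W east ⇒ east east east W east east ⇒ east east east east W east east east ⇒ east east east east east W east east east east ⇒ east east east east east dog east east east east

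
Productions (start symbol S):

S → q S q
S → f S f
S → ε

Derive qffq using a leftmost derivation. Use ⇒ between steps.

S ⇒ qSq ⇒ qfSfq ⇒ qffq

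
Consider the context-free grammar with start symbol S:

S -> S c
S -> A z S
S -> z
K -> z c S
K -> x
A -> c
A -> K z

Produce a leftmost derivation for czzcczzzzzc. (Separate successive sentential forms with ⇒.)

S ⇒ AzS   [S -> A z S]
AzS ⇒ czS   [A -> c]
czS ⇒ czAzS   [S -> A z S]
czAzS ⇒ czKzzS   [A -> K z]
czKzzS ⇒ czzcSzzS   [K -> z c S]
czzcSzzS ⇒ czzcAzSzzS   [S -> A z S]
czzcAzSzzS ⇒ czzcczSzzS   [A -> c]
czzcczSzzS ⇒ czzcczzzzS   [S -> z]
czzcczzzzS ⇒ czzcczzzzSc   [S -> S c]
czzcczzzzSc ⇒ czzcczzzzzc   [S -> z]

S ⇒ AzS ⇒ czS ⇒ czAzS ⇒ czKzzS ⇒ czzcSzzS ⇒ czzcAzSzzS ⇒ czzcczSzzS ⇒ czzcczzzzS ⇒ czzcczzzzSc ⇒ czzcczzzzzc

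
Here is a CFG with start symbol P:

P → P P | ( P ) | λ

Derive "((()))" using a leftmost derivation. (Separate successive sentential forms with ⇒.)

P⇒PP⇒(P)P⇒((P))P⇒(((P)))P⇒((()))P⇒((()))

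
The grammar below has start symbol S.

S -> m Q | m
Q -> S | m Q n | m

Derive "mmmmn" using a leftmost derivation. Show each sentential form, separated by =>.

S => mQ => mmQn => mmSn => mmmQn => mmmSn => mmmmn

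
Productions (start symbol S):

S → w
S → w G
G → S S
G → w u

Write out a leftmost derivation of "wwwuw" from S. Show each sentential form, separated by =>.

S => wG => wSS => wwGS => wwwuS => wwwuw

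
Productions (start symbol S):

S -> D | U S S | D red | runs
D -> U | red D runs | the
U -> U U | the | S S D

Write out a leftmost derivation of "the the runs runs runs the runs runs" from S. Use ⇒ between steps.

S ⇒ U S S ⇒ S S D S S ⇒ U S S S D S S ⇒ U U S S S D S S ⇒ the U S S S D S S ⇒ the the S S S D S S ⇒ the the runs S S D S S ⇒ the the runs runs S D S S ⇒ the the runs runs runs D S S ⇒ the the runs runs runs the S S ⇒ the the runs runs runs the runs S ⇒ the the runs runs runs the runs runs

S ⇒ U S S   [S -> U S S]
U S S ⇒ S S D S S   [U -> S S D]
S S D S S ⇒ U S S S D S S   [S -> U S S]
U S S S D S S ⇒ U U S S S D S S   [U -> U U]
U U S S S D S S ⇒ the U S S S D S S   [U -> the]
the U S S S D S S ⇒ the the S S S D S S   [U -> the]
the the S S S D S S ⇒ the the runs S S D S S   [S -> runs]
the the runs S S D S S ⇒ the the runs runs S D S S   [S -> runs]
the the runs runs S D S S ⇒ the the runs runs runs D S S   [S -> runs]
the the runs runs runs D S S ⇒ the the runs runs runs the S S   [D -> the]
the the runs runs runs the S S ⇒ the the runs runs runs the runs S   [S -> runs]
the the runs runs runs the runs S ⇒ the the runs runs runs the runs runs   [S -> runs]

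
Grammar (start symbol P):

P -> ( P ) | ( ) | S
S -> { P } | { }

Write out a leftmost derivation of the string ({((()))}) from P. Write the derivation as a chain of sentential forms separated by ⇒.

P ⇒ (P) ⇒ (S) ⇒ ({P}) ⇒ ({(P)}) ⇒ ({((P))}) ⇒ ({((()))})

P ⇒ (P)   [P -> ( P )]
(P) ⇒ (S)   [P -> S]
(S) ⇒ ({P})   [S -> { P }]
({P}) ⇒ ({(P)})   [P -> ( P )]
({(P)}) ⇒ ({((P))})   [P -> ( P )]
({((P))}) ⇒ ({((()))})   [P -> ( )]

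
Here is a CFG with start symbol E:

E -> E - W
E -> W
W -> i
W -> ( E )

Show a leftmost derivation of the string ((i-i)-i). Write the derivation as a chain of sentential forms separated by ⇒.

E⇒W⇒(E)⇒(E-W)⇒(W-W)⇒((E)-W)⇒((E-W)-W)⇒((W-W)-W)⇒((i-W)-W)⇒((i-i)-W)⇒((i-i)-i)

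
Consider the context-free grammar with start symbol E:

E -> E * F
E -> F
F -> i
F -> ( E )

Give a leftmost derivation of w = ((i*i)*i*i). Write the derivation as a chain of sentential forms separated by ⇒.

E ⇒ F ⇒ (E) ⇒ (E*F) ⇒ (E*F*F) ⇒ (F*F*F) ⇒ ((E)*F*F) ⇒ ((E*F)*F*F) ⇒ ((F*F)*F*F) ⇒ ((i*F)*F*F) ⇒ ((i*i)*F*F) ⇒ ((i*i)*i*F) ⇒ ((i*i)*i*i)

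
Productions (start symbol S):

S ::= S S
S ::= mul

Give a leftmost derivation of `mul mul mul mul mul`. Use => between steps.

S => S S => S S S => mul S S => mul S S S => mul S S S S => mul mul S S S => mul mul mul S S => mul mul mul mul S => mul mul mul mul mul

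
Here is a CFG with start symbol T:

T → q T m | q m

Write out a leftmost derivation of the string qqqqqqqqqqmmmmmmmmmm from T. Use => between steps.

T=>qTm=>qqTmm=>qqqTmmm=>qqqqTmmmm=>qqqqqTmmmmm=>qqqqqqTmmmmmm=>qqqqqqqTmmmmmmm=>qqqqqqqqTmmmmmmmm=>qqqqqqqqqTmmmmmmmmm=>qqqqqqqqqqmmmmmmmmmm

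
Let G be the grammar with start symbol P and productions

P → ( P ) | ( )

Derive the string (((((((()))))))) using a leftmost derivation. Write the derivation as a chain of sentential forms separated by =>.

P => (P) => ((P)) => (((P))) => ((((P)))) => (((((P))))) => ((((((P)))))) => (((((((P))))))) => (((((((())))))))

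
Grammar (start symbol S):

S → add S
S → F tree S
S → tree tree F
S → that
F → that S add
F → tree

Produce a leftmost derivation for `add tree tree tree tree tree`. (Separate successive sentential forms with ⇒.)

S ⇒ add S   [S → add S]
add S ⇒ add F tree S   [S → F tree S]
add F tree S ⇒ add tree tree S   [F → tree]
add tree tree S ⇒ add tree tree tree tree F   [S → tree tree F]
add tree tree tree tree F ⇒ add tree tree tree tree tree   [F → tree]

S ⇒ add S ⇒ add F tree S ⇒ add tree tree S ⇒ add tree tree tree tree F ⇒ add tree tree tree tree tree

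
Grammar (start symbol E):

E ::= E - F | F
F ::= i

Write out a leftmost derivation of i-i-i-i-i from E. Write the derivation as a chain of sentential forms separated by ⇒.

E ⇒ E-F   [E ::= E - F]
E-F ⇒ E-F-F   [E ::= E - F]
E-F-F ⇒ E-F-F-F   [E ::= E - F]
E-F-F-F ⇒ E-F-F-F-F   [E ::= E - F]
E-F-F-F-F ⇒ F-F-F-F-F   [E ::= F]
F-F-F-F-F ⇒ i-F-F-F-F   [F ::= i]
i-F-F-F-F ⇒ i-i-F-F-F   [F ::= i]
i-i-F-F-F ⇒ i-i-i-F-F   [F ::= i]
i-i-i-F-F ⇒ i-i-i-i-F   [F ::= i]
i-i-i-i-F ⇒ i-i-i-i-i   [F ::= i]

E⇒E-F⇒E-F-F⇒E-F-F-F⇒E-F-F-F-F⇒F-F-F-F-F⇒i-F-F-F-F⇒i-i-F-F-F⇒i-i-i-F-F⇒i-i-i-i-F⇒i-i-i-i-i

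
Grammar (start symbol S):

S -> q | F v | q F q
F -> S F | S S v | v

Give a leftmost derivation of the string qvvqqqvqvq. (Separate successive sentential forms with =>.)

S=>qFq=>qSFq=>qFvFq=>qvvFq=>qvvSFq=>qvvqFqFq=>qvvqSSvqFq=>qvvqqSvqFq=>qvvqqqvqFq=>qvvqqqvqvq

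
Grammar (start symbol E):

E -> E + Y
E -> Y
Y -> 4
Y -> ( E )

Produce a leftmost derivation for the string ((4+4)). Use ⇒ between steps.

E ⇒ Y   [E -> Y]
Y ⇒ (E)   [Y -> ( E )]
(E) ⇒ (Y)   [E -> Y]
(Y) ⇒ ((E))   [Y -> ( E )]
((E)) ⇒ ((E+Y))   [E -> E + Y]
((E+Y)) ⇒ ((Y+Y))   [E -> Y]
((Y+Y)) ⇒ ((4+Y))   [Y -> 4]
((4+Y)) ⇒ ((4+4))   [Y -> 4]

E ⇒ Y ⇒ (E) ⇒ (Y) ⇒ ((E)) ⇒ ((E+Y)) ⇒ ((Y+Y)) ⇒ ((4+Y)) ⇒ ((4+4))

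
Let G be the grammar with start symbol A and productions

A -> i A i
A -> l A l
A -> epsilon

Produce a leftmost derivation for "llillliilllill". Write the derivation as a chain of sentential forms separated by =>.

A => lAl   [A -> l A l]
lAl => llAll   [A -> l A l]
llAll => lliAill   [A -> i A i]
lliAill => llilAlill   [A -> l A l]
llilAlill => llillAllill   [A -> l A l]
llillAllill => llilllAlllill   [A -> l A l]
llilllAlllill => llillliAilllill   [A -> i A i]
llillliAilllill => llillliilllill   [A -> epsilon]

A => lAl => llAll => lliAill => llilAlill => llillAllill => llilllAlllill => llillliAilllill => llillliilllill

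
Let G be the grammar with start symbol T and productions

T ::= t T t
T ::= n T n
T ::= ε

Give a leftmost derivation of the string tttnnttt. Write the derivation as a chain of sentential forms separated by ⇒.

T ⇒ tTt ⇒ ttTtt ⇒ tttTttt ⇒ tttnTnttt ⇒ tttnnttt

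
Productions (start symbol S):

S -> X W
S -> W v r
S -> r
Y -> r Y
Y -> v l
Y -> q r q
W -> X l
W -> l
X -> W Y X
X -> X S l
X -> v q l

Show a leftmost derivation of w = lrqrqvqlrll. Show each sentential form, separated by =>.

S => XW => XSlW => WYXSlW => lYXSlW => lrYXSlW => lrqrqXSlW => lrqrqvqlSlW => lrqrqvqlrlW => lrqrqvqlrll

S => XW   [S -> X W]
XW => XSlW   [X -> X S l]
XSlW => WYXSlW   [X -> W Y X]
WYXSlW => lYXSlW   [W -> l]
lYXSlW => lrYXSlW   [Y -> r Y]
lrYXSlW => lrqrqXSlW   [Y -> q r q]
lrqrqXSlW => lrqrqvqlSlW   [X -> v q l]
lrqrqvqlSlW => lrqrqvqlrlW   [S -> r]
lrqrqvqlrlW => lrqrqvqlrll   [W -> l]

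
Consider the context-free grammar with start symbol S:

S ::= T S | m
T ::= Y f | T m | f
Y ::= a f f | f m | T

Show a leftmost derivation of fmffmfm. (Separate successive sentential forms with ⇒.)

S ⇒ TS ⇒ TmS ⇒ YfmS ⇒ TfmS ⇒ YffmS ⇒ fmffmS ⇒ fmffmTS ⇒ fmffmfS ⇒ fmffmfm

S ⇒ TS   [S ::= T S]
TS ⇒ TmS   [T ::= T m]
TmS ⇒ YfmS   [T ::= Y f]
YfmS ⇒ TfmS   [Y ::= T]
TfmS ⇒ YffmS   [T ::= Y f]
YffmS ⇒ fmffmS   [Y ::= f m]
fmffmS ⇒ fmffmTS   [S ::= T S]
fmffmTS ⇒ fmffmfS   [T ::= f]
fmffmfS ⇒ fmffmfm   [S ::= m]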